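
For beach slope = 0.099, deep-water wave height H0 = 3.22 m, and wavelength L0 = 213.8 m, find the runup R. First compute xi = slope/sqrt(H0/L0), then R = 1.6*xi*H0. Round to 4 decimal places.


xi = slope / sqrt(H0/L0)
H0/L0 = 3.22/213.8 = 0.015061
sqrt(0.015061) = 0.122722
xi = 0.099 / 0.122722 = 0.806698
R = 1.6 * xi * H0 = 1.6 * 0.806698 * 3.22
R = 4.1561 m

4.1561


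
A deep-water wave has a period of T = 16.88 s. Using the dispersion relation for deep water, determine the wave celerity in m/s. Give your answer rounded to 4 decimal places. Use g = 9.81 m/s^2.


We use the deep-water celerity formula:
C = g * T / (2 * pi)
C = 9.81 * 16.88 / (2 * 3.14159...)
C = 165.592800 / 6.283185
C = 26.3549 m/s

26.3549


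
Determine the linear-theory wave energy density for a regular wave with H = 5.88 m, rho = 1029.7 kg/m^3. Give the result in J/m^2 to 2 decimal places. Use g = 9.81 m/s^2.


E = (1/8) * rho * g * H^2
E = (1/8) * 1029.7 * 9.81 * 5.88^2
E = 0.125 * 1029.7 * 9.81 * 34.5744
E = 43656.04 J/m^2

43656.04


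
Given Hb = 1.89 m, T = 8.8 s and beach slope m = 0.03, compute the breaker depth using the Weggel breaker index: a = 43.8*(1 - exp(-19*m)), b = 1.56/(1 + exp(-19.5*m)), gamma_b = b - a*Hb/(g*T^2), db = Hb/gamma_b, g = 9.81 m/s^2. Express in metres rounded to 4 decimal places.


a = 43.8 * (1 - exp(-19 * m))
exp(-19 * 0.03) = exp(-0.5700) = 0.565525
a = 43.8 * (1 - 0.565525) = 19.029986
b = 1.56 / (1 + exp(-19.5 * m))
exp(-19.5 * 0.03) = exp(-0.5850) = 0.557106
b = 1.56 / (1 + 0.557106) = 1.001859
Hb / (g * T^2) = 1.89 / (9.81 * 8.8^2) = 1.89 / 759.6864 = 0.00248787
gamma_b = b - a * Hb/(g*T^2) = 1.001859 - 19.029986 * 0.00248787 = 0.954515
db = Hb / gamma_b = 1.89 / 0.954515
db = 1.9801 m

1.9801


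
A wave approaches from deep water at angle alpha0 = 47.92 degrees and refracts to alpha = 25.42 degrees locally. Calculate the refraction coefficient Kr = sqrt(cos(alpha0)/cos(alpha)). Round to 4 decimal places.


Kr = sqrt(cos(alpha0) / cos(alpha))
cos(47.92) = 0.670168
cos(25.42) = 0.903186
Kr = sqrt(0.670168 / 0.903186)
Kr = sqrt(0.742004)
Kr = 0.8614

0.8614


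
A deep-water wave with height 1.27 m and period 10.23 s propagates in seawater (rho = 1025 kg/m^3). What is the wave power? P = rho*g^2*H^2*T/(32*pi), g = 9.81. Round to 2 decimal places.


P = rho * g^2 * H^2 * T / (32 * pi)
P = 1025 * 9.81^2 * 1.27^2 * 10.23 / (32 * pi)
P = 1025 * 96.2361 * 1.6129 * 10.23 / 100.53096
P = 16189.93 W/m

16189.93


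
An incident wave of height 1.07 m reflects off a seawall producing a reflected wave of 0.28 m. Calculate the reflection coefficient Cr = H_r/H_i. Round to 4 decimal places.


Cr = H_r / H_i
Cr = 0.28 / 1.07
Cr = 0.2617

0.2617


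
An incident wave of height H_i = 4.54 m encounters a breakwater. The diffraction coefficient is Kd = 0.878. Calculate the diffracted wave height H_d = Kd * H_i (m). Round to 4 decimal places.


H_d = Kd * H_i
H_d = 0.878 * 4.54
H_d = 3.9861 m

3.9861


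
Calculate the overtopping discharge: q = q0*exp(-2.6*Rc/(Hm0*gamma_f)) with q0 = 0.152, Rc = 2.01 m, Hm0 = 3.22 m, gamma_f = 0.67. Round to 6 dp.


q = q0 * exp(-2.6 * Rc / (Hm0 * gamma_f))
Exponent = -2.6 * 2.01 / (3.22 * 0.67)
= -2.6 * 2.01 / 2.1574
= -2.422360
exp(-2.422360) = 0.088712
q = 0.152 * 0.088712
q = 0.013484 m^3/s/m

0.013484


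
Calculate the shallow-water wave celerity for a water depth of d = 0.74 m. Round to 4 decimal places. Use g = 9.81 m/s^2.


Using the shallow-water approximation:
C = sqrt(g * d) = sqrt(9.81 * 0.74)
C = sqrt(7.2594)
C = 2.6943 m/s

2.6943


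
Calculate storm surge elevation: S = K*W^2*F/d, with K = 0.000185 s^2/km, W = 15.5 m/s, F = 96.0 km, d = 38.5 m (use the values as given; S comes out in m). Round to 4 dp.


S = K * W^2 * F / d
W^2 = 15.5^2 = 240.25
S = 0.000185 * 240.25 * 96.0 / 38.5
Numerator = 0.000185 * 240.25 * 96.0 = 4.266840
S = 4.266840 / 38.5 = 0.1108 m

0.1108


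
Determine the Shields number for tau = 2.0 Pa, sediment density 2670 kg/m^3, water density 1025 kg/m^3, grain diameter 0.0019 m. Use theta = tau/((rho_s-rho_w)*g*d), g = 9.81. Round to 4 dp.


theta = tau / ((rho_s - rho_w) * g * d)
rho_s - rho_w = 2670 - 1025 = 1645
Denominator = 1645 * 9.81 * 0.0019 = 30.661155
theta = 2.0 / 30.661155
theta = 0.0652

0.0652


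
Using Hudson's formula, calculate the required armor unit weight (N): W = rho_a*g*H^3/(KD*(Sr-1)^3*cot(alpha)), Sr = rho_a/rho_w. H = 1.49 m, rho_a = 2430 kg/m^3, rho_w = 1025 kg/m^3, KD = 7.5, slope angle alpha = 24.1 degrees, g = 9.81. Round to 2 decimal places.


Sr = rho_a / rho_w = 2430 / 1025 = 2.370732
(Sr - 1) = 1.370732
(Sr - 1)^3 = 2.575475
cot(24.1) = 1 / tan(24.1) = 1 / 0.447322 = 2.235528
Numerator = 2430 * 9.81 * 1.49^3 = 78855.8806
Denominator = 7.5 * 2.575475 * 2.235528 = 43.181602
W = 78855.8806 / 43.181602
W = 1826.15 N

1826.15


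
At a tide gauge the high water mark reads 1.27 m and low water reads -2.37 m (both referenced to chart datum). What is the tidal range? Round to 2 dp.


Tidal range = High water - Low water
Tidal range = 1.27 - (-2.37)
Tidal range = 3.64 m

3.64


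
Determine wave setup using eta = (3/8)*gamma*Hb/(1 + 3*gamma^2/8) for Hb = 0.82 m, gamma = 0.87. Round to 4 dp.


eta = (3/8) * gamma * Hb / (1 + 3*gamma^2/8)
Numerator = (3/8) * 0.87 * 0.82 = 0.267525
Denominator = 1 + 3*0.87^2/8 = 1 + 0.283838 = 1.283838
eta = 0.267525 / 1.283838
eta = 0.2084 m

0.2084


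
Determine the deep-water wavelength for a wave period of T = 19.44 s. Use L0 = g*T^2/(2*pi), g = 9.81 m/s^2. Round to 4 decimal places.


L0 = g * T^2 / (2 * pi)
L0 = 9.81 * 19.44^2 / (2 * pi)
L0 = 9.81 * 377.9136 / 6.28319
L0 = 3707.3324 / 6.28319
L0 = 590.0403 m

590.0403


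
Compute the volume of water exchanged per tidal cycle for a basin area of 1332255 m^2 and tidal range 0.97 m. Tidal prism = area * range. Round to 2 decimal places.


Tidal prism = Area * Tidal range
P = 1332255 * 0.97
P = 1292287.35 m^3

1292287.35


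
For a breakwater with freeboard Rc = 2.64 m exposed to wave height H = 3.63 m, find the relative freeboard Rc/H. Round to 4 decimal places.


Relative freeboard = Rc / H
= 2.64 / 3.63
= 0.7273

0.7273


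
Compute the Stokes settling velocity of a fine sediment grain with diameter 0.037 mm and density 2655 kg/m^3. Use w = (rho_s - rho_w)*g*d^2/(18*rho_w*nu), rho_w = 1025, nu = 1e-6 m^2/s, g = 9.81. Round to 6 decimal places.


w = (rho_s - rho_w) * g * d^2 / (18 * rho_w * nu)
d = 0.037 mm = 0.000037 m
rho_s - rho_w = 2655 - 1025 = 1630
Numerator = 1630 * 9.81 * (0.000037)^2 = 0.000021890721
Denominator = 18 * 1025 * 1e-6 = 0.018450
w = 0.001186 m/s

0.001186


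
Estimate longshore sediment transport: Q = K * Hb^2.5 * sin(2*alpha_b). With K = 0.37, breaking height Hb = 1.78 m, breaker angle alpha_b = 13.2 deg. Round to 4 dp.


Q = K * Hb^2.5 * sin(2 * alpha_b)
Hb^2.5 = 1.78^2.5 = 4.227173
sin(2 * 13.2) = sin(26.4) = 0.444635
Q = 0.37 * 4.227173 * 0.444635
Q = 0.6954 m^3/s

0.6954


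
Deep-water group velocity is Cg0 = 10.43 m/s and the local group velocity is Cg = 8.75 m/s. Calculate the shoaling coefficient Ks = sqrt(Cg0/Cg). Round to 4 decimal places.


Ks = sqrt(Cg0 / Cg)
Ks = sqrt(10.43 / 8.75)
Ks = sqrt(1.1920)
Ks = 1.0918

1.0918


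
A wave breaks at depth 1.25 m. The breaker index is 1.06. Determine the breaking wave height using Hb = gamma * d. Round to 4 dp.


Hb = gamma * d
Hb = 1.06 * 1.25
Hb = 1.3250 m

1.3250


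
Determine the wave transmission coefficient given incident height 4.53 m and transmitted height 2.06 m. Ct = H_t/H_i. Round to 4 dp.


Ct = H_t / H_i
Ct = 2.06 / 4.53
Ct = 0.4547

0.4547


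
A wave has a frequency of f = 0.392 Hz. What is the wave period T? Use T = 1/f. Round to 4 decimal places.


T = 1 / f
T = 1 / 0.392
T = 2.5510 s

2.5510


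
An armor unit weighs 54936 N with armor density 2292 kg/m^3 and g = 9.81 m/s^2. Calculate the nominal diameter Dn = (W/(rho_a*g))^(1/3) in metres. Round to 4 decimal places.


V = W / (rho_a * g)
V = 54936 / (2292 * 9.81)
V = 54936 / 22484.52
V = 2.443281 m^3
Dn = V^(1/3) = 2.443281^(1/3)
Dn = 1.3469 m

1.3469


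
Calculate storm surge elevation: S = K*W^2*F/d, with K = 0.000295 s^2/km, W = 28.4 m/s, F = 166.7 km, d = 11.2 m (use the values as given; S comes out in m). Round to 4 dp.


S = K * W^2 * F / d
W^2 = 28.4^2 = 806.56
S = 0.000295 * 806.56 * 166.7 / 11.2
Numerator = 0.000295 * 806.56 * 166.7 = 39.663798
S = 39.663798 / 11.2 = 3.5414 m

3.5414


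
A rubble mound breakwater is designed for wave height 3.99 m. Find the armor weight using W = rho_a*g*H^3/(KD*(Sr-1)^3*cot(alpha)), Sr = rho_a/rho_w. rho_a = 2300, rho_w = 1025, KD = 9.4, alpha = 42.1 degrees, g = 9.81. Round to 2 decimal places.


Sr = rho_a / rho_w = 2300 / 1025 = 2.243902
(Sr - 1) = 1.243902
(Sr - 1)^3 = 1.924682
cot(42.1) = 1 / tan(42.1) = 1 / 0.903569 = 1.106722
Numerator = 2300 * 9.81 * 3.99^3 = 1433228.8130
Denominator = 9.4 * 1.924682 * 1.106722 = 20.022824
W = 1433228.8130 / 20.022824
W = 71579.75 N

71579.75


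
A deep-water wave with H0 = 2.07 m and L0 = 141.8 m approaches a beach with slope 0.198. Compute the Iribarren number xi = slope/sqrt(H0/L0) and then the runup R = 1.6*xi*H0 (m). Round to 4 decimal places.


xi = slope / sqrt(H0/L0)
H0/L0 = 2.07/141.8 = 0.014598
sqrt(0.014598) = 0.120822
xi = 0.198 / 0.120822 = 1.638770
R = 1.6 * xi * H0 = 1.6 * 1.638770 * 2.07
R = 5.4276 m

5.4276


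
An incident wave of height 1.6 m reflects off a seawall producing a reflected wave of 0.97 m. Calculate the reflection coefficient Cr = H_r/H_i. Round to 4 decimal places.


Cr = H_r / H_i
Cr = 0.97 / 1.6
Cr = 0.6063

0.6063


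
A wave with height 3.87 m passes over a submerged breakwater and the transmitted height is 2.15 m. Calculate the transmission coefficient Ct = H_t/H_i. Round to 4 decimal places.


Ct = H_t / H_i
Ct = 2.15 / 3.87
Ct = 0.5556

0.5556


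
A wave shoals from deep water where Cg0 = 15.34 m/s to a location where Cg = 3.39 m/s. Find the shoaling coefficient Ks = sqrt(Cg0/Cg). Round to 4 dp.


Ks = sqrt(Cg0 / Cg)
Ks = sqrt(15.34 / 3.39)
Ks = sqrt(4.5251)
Ks = 2.1272

2.1272


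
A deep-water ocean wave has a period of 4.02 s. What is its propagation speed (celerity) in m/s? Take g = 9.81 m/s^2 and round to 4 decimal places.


We use the deep-water celerity formula:
C = g * T / (2 * pi)
C = 9.81 * 4.02 / (2 * 3.14159...)
C = 39.436200 / 6.283185
C = 6.2765 m/s

6.2765


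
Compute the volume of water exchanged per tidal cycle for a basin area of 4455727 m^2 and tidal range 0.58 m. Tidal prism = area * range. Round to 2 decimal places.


Tidal prism = Area * Tidal range
P = 4455727 * 0.58
P = 2584321.66 m^3

2584321.66


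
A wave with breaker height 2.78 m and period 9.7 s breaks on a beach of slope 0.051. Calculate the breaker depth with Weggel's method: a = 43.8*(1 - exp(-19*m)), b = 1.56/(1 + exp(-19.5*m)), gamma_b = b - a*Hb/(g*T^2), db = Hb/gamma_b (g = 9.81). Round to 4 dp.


a = 43.8 * (1 - exp(-19 * m))
exp(-19 * 0.051) = exp(-0.9690) = 0.379462
a = 43.8 * (1 - 0.379462) = 27.179551
b = 1.56 / (1 + exp(-19.5 * m))
exp(-19.5 * 0.051) = exp(-0.9945) = 0.369908
b = 1.56 / (1 + 0.369908) = 1.138762
Hb / (g * T^2) = 2.78 / (9.81 * 9.7^2) = 2.78 / 923.0229 = 0.00301184
gamma_b = b - a * Hb/(g*T^2) = 1.138762 - 27.179551 * 0.00301184 = 1.056902
db = Hb / gamma_b = 2.78 / 1.056902
db = 2.6303 m

2.6303


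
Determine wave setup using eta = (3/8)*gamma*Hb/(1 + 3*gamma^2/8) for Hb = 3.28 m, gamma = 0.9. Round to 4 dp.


eta = (3/8) * gamma * Hb / (1 + 3*gamma^2/8)
Numerator = (3/8) * 0.9 * 3.28 = 1.107000
Denominator = 1 + 3*0.9^2/8 = 1 + 0.303750 = 1.303750
eta = 1.107000 / 1.303750
eta = 0.8491 m

0.8491


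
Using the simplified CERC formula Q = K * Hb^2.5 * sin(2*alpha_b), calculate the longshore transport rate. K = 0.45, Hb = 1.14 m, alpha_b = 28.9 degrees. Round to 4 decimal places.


Q = K * Hb^2.5 * sin(2 * alpha_b)
Hb^2.5 = 1.14^2.5 = 1.387593
sin(2 * 28.9) = sin(57.8) = 0.846193
Q = 0.45 * 1.387593 * 0.846193
Q = 0.5284 m^3/s

0.5284


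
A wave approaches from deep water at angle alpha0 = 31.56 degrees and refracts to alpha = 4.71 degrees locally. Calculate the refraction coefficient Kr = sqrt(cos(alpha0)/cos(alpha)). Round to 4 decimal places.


Kr = sqrt(cos(alpha0) / cos(alpha))
cos(31.56) = 0.852093
cos(4.71) = 0.996623
Kr = sqrt(0.852093 / 0.996623)
Kr = sqrt(0.854980)
Kr = 0.9247

0.9247


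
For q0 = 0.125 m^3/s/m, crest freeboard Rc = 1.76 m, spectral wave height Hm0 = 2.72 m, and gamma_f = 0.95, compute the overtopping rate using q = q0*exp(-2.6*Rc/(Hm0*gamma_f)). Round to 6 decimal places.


q = q0 * exp(-2.6 * Rc / (Hm0 * gamma_f))
Exponent = -2.6 * 1.76 / (2.72 * 0.95)
= -2.6 * 1.76 / 2.5840
= -1.770898
exp(-1.770898) = 0.170180
q = 0.125 * 0.170180
q = 0.021273 m^3/s/m

0.021273


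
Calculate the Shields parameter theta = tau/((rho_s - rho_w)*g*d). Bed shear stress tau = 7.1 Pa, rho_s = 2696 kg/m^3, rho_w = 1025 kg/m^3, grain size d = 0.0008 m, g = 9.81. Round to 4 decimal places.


theta = tau / ((rho_s - rho_w) * g * d)
rho_s - rho_w = 2696 - 1025 = 1671
Denominator = 1671 * 9.81 * 0.0008 = 13.114008
theta = 7.1 / 13.114008
theta = 0.5414

0.5414


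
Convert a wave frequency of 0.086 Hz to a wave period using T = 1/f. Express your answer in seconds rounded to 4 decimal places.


T = 1 / f
T = 1 / 0.086
T = 11.6279 s

11.6279


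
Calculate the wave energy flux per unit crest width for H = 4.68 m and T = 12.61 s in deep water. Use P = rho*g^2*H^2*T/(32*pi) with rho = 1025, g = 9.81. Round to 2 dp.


P = rho * g^2 * H^2 * T / (32 * pi)
P = 1025 * 9.81^2 * 4.68^2 * 12.61 / (32 * pi)
P = 1025 * 96.2361 * 21.9024 * 12.61 / 100.53096
P = 270999.71 W/m

270999.71


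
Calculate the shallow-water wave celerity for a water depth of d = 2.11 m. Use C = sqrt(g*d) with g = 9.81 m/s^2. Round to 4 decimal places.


Using the shallow-water approximation:
C = sqrt(g * d) = sqrt(9.81 * 2.11)
C = sqrt(20.6991)
C = 4.5496 m/s

4.5496


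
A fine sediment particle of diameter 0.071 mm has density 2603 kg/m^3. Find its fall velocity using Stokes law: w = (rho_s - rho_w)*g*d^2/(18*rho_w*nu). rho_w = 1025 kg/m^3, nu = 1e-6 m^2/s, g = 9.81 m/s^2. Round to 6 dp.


w = (rho_s - rho_w) * g * d^2 / (18 * rho_w * nu)
d = 0.071 mm = 0.000071 m
rho_s - rho_w = 2603 - 1025 = 1578
Numerator = 1578 * 9.81 * (0.000071)^2 = 0.000078035587
Denominator = 18 * 1025 * 1e-6 = 0.018450
w = 0.004230 m/s

0.004230


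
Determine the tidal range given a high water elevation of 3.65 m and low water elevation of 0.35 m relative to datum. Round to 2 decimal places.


Tidal range = High water - Low water
Tidal range = 3.65 - (0.35)
Tidal range = 3.30 m

3.30


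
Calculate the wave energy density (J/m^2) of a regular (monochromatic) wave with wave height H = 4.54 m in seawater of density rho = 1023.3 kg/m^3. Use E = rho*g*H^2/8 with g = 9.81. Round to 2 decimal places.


E = (1/8) * rho * g * H^2
E = (1/8) * 1023.3 * 9.81 * 4.54^2
E = 0.125 * 1023.3 * 9.81 * 20.6116
E = 25863.88 J/m^2

25863.88


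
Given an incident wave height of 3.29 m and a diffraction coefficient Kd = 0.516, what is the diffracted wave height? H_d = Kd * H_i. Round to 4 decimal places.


H_d = Kd * H_i
H_d = 0.516 * 3.29
H_d = 1.6976 m

1.6976


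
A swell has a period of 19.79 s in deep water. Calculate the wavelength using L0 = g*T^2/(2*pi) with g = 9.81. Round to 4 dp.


L0 = g * T^2 / (2 * pi)
L0 = 9.81 * 19.79^2 / (2 * pi)
L0 = 9.81 * 391.6441 / 6.28319
L0 = 3842.0286 / 6.28319
L0 = 611.4778 m

611.4778


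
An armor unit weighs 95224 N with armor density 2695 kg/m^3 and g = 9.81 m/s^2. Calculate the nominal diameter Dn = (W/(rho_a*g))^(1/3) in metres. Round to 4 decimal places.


V = W / (rho_a * g)
V = 95224 / (2695 * 9.81)
V = 95224 / 26437.95
V = 3.601792 m^3
Dn = V^(1/3) = 3.601792^(1/3)
Dn = 1.5329 m

1.5329


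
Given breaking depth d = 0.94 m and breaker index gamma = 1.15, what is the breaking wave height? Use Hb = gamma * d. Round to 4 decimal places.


Hb = gamma * d
Hb = 1.15 * 0.94
Hb = 1.0810 m

1.0810


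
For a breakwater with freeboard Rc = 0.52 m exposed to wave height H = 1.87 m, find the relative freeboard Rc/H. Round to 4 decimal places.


Relative freeboard = Rc / H
= 0.52 / 1.87
= 0.2781

0.2781


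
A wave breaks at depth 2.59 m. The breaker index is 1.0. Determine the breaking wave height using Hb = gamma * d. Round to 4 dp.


Hb = gamma * d
Hb = 1.0 * 2.59
Hb = 2.5900 m

2.5900


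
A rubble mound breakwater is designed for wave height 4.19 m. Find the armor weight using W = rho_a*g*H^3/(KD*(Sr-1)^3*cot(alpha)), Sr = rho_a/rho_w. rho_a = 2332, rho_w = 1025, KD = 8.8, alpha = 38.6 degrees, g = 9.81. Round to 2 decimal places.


Sr = rho_a / rho_w = 2332 / 1025 = 2.275122
(Sr - 1) = 1.275122
(Sr - 1)^3 = 2.073267
cot(38.6) = 1 / tan(38.6) = 1 / 0.798290 = 1.252678
Numerator = 2332 * 9.81 * 4.19^3 = 1682827.5849
Denominator = 8.8 * 2.073267 * 1.252678 = 22.854799
W = 1682827.5849 / 22.854799
W = 73631.26 N

73631.26


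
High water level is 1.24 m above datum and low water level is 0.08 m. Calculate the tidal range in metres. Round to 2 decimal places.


Tidal range = High water - Low water
Tidal range = 1.24 - (0.08)
Tidal range = 1.16 m

1.16


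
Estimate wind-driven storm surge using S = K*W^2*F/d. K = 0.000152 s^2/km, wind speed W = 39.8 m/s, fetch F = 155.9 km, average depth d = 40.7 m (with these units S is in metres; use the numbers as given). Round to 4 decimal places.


S = K * W^2 * F / d
W^2 = 39.8^2 = 1584.04
S = 0.000152 * 1584.04 * 155.9 / 40.7
Numerator = 0.000152 * 1584.04 * 155.9 = 37.536679
S = 37.536679 / 40.7 = 0.9223 m

0.9223


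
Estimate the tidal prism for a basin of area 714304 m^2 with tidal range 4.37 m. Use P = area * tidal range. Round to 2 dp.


Tidal prism = Area * Tidal range
P = 714304 * 4.37
P = 3121508.48 m^3

3121508.48


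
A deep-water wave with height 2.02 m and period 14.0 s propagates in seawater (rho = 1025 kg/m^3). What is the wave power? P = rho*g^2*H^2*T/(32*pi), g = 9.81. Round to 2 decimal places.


P = rho * g^2 * H^2 * T / (32 * pi)
P = 1025 * 9.81^2 * 2.02^2 * 14.0 / (32 * pi)
P = 1025 * 96.2361 * 4.0804 * 14.0 / 100.53096
P = 56052.22 W/m

56052.22


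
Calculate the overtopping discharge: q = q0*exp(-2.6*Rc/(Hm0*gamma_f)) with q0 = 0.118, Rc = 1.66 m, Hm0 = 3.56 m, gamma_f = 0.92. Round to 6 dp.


q = q0 * exp(-2.6 * Rc / (Hm0 * gamma_f))
Exponent = -2.6 * 1.66 / (3.56 * 0.92)
= -2.6 * 1.66 / 3.2752
= -1.317782
exp(-1.317782) = 0.267728
q = 0.118 * 0.267728
q = 0.031592 m^3/s/m

0.031592


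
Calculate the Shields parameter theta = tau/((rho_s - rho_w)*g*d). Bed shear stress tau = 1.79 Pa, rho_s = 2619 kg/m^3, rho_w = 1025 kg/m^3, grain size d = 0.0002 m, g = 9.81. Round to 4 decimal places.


theta = tau / ((rho_s - rho_w) * g * d)
rho_s - rho_w = 2619 - 1025 = 1594
Denominator = 1594 * 9.81 * 0.0002 = 3.127428
theta = 1.79 / 3.127428
theta = 0.5724

0.5724


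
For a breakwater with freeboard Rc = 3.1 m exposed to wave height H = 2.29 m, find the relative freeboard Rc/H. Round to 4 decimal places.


Relative freeboard = Rc / H
= 3.1 / 2.29
= 1.3537

1.3537


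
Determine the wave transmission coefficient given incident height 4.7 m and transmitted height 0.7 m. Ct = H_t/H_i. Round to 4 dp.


Ct = H_t / H_i
Ct = 0.7 / 4.7
Ct = 0.1489

0.1489


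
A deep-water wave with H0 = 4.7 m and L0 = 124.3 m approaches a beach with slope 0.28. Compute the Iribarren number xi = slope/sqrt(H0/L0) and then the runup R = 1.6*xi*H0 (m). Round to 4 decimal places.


xi = slope / sqrt(H0/L0)
H0/L0 = 4.7/124.3 = 0.037812
sqrt(0.037812) = 0.194452
xi = 0.28 / 0.194452 = 1.439941
R = 1.6 * xi * H0 = 1.6 * 1.439941 * 4.7
R = 10.8284 m

10.8284


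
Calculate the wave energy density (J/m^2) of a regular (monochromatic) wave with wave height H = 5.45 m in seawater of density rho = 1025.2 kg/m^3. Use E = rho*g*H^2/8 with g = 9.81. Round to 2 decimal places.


E = (1/8) * rho * g * H^2
E = (1/8) * 1025.2 * 9.81 * 5.45^2
E = 0.125 * 1025.2 * 9.81 * 29.7025
E = 37340.54 J/m^2

37340.54


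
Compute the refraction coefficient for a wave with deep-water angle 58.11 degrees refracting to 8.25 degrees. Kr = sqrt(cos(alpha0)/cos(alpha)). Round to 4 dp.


Kr = sqrt(cos(alpha0) / cos(alpha))
cos(58.11) = 0.528290
cos(8.25) = 0.989651
Kr = sqrt(0.528290 / 0.989651)
Kr = sqrt(0.533814)
Kr = 0.7306

0.7306


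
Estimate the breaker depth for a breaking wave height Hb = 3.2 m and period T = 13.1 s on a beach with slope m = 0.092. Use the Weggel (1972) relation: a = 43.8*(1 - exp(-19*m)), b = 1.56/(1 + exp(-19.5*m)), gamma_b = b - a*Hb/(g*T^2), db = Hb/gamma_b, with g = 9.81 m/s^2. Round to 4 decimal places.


a = 43.8 * (1 - exp(-19 * m))
exp(-19 * 0.092) = exp(-1.7480) = 0.174122
a = 43.8 * (1 - 0.174122) = 36.173463
b = 1.56 / (1 + exp(-19.5 * m))
exp(-19.5 * 0.092) = exp(-1.7940) = 0.166294
b = 1.56 / (1 + 0.166294) = 1.337571
Hb / (g * T^2) = 3.2 / (9.81 * 13.1^2) = 3.2 / 1683.4941 = 0.00190081
gamma_b = b - a * Hb/(g*T^2) = 1.337571 - 36.173463 * 0.00190081 = 1.268812
db = Hb / gamma_b = 3.2 / 1.268812
db = 2.5220 m

2.5220


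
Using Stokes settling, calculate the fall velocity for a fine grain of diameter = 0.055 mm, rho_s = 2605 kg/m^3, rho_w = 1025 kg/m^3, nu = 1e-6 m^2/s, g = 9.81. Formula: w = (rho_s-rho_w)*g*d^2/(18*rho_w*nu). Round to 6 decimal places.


w = (rho_s - rho_w) * g * d^2 / (18 * rho_w * nu)
d = 0.055 mm = 0.000055 m
rho_s - rho_w = 2605 - 1025 = 1580
Numerator = 1580 * 9.81 * (0.000055)^2 = 0.000046886895
Denominator = 18 * 1025 * 1e-6 = 0.018450
w = 0.002541 m/s

0.002541


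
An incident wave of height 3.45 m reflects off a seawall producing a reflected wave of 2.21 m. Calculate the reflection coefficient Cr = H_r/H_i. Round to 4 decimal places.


Cr = H_r / H_i
Cr = 2.21 / 3.45
Cr = 0.6406

0.6406


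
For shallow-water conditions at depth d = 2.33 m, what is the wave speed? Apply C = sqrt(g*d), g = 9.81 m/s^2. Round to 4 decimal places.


Using the shallow-water approximation:
C = sqrt(g * d) = sqrt(9.81 * 2.33)
C = sqrt(22.8573)
C = 4.7809 m/s

4.7809


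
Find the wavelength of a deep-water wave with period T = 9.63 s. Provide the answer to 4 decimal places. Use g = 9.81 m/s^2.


L0 = g * T^2 / (2 * pi)
L0 = 9.81 * 9.63^2 / (2 * pi)
L0 = 9.81 * 92.7369 / 6.28319
L0 = 909.7490 / 6.28319
L0 = 144.7910 m

144.7910


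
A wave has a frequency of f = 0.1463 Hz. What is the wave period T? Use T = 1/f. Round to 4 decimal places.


T = 1 / f
T = 1 / 0.1463
T = 6.8353 s

6.8353


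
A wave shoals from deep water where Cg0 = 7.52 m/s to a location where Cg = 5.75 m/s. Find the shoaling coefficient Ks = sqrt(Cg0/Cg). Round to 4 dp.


Ks = sqrt(Cg0 / Cg)
Ks = sqrt(7.52 / 5.75)
Ks = sqrt(1.3078)
Ks = 1.1436

1.1436


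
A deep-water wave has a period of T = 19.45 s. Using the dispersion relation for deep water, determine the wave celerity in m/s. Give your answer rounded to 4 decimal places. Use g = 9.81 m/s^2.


We use the deep-water celerity formula:
C = g * T / (2 * pi)
C = 9.81 * 19.45 / (2 * 3.14159...)
C = 190.804500 / 6.283185
C = 30.3675 m/s

30.3675


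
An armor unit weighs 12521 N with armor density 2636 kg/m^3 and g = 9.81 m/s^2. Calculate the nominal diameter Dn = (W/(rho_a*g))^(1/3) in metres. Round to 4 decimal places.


V = W / (rho_a * g)
V = 12521 / (2636 * 9.81)
V = 12521 / 25859.16
V = 0.484200 m^3
Dn = V^(1/3) = 0.484200^(1/3)
Dn = 0.7853 m

0.7853


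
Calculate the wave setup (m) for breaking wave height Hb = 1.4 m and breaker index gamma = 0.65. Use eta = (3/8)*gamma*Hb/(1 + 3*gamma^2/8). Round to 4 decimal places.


eta = (3/8) * gamma * Hb / (1 + 3*gamma^2/8)
Numerator = (3/8) * 0.65 * 1.4 = 0.341250
Denominator = 1 + 3*0.65^2/8 = 1 + 0.158438 = 1.158438
eta = 0.341250 / 1.158438
eta = 0.2946 m

0.2946


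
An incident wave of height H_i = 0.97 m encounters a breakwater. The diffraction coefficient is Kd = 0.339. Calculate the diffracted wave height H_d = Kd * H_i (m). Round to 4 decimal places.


H_d = Kd * H_i
H_d = 0.339 * 0.97
H_d = 0.3288 m

0.3288


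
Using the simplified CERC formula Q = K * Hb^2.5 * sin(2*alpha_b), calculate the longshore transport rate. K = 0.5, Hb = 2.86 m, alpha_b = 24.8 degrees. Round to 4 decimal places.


Q = K * Hb^2.5 * sin(2 * alpha_b)
Hb^2.5 = 2.86^2.5 = 13.832959
sin(2 * 24.8) = sin(49.6) = 0.761538
Q = 0.5 * 13.832959 * 0.761538
Q = 5.2672 m^3/s

5.2672


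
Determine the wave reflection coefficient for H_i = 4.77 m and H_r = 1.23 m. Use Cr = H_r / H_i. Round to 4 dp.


Cr = H_r / H_i
Cr = 1.23 / 4.77
Cr = 0.2579

0.2579


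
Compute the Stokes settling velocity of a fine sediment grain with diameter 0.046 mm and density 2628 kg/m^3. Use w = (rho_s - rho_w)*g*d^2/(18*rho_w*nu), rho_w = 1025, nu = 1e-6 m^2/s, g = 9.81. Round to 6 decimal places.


w = (rho_s - rho_w) * g * d^2 / (18 * rho_w * nu)
d = 0.046 mm = 0.000046 m
rho_s - rho_w = 2628 - 1025 = 1603
Numerator = 1603 * 9.81 * (0.000046)^2 = 0.000033275010
Denominator = 18 * 1025 * 1e-6 = 0.018450
w = 0.001804 m/s

0.001804


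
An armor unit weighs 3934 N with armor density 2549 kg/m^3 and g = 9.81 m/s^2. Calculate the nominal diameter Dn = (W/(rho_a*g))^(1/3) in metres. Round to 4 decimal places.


V = W / (rho_a * g)
V = 3934 / (2549 * 9.81)
V = 3934 / 25005.69
V = 0.157324 m^3
Dn = V^(1/3) = 0.157324^(1/3)
Dn = 0.5398 m

0.5398


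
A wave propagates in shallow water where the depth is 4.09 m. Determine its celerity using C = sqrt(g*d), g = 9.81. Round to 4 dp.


Using the shallow-water approximation:
C = sqrt(g * d) = sqrt(9.81 * 4.09)
C = sqrt(40.1229)
C = 6.3343 m/s

6.3343


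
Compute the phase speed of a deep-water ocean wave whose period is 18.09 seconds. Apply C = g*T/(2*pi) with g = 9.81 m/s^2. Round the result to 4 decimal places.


We use the deep-water celerity formula:
C = g * T / (2 * pi)
C = 9.81 * 18.09 / (2 * 3.14159...)
C = 177.462900 / 6.283185
C = 28.2441 m/s

28.2441


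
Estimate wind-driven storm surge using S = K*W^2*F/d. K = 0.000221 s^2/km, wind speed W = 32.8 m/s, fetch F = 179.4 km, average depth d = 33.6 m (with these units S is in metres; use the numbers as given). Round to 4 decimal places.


S = K * W^2 * F / d
W^2 = 32.8^2 = 1075.84
S = 0.000221 * 1075.84 * 179.4 / 33.6
Numerator = 0.000221 * 1075.84 * 179.4 = 42.654259
S = 42.654259 / 33.6 = 1.2695 m

1.2695


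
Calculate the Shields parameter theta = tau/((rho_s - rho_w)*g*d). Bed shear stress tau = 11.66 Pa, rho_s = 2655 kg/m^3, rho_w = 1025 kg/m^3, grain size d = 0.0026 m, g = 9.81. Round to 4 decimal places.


theta = tau / ((rho_s - rho_w) * g * d)
rho_s - rho_w = 2655 - 1025 = 1630
Denominator = 1630 * 9.81 * 0.0026 = 41.574780
theta = 11.66 / 41.574780
theta = 0.2805

0.2805


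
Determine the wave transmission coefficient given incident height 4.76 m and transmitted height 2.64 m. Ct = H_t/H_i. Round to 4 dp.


Ct = H_t / H_i
Ct = 2.64 / 4.76
Ct = 0.5546

0.5546


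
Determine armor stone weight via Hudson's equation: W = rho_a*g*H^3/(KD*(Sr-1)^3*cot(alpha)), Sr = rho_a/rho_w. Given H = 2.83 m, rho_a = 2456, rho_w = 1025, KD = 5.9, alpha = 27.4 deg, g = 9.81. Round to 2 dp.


Sr = rho_a / rho_w = 2456 / 1025 = 2.396098
(Sr - 1) = 1.396098
(Sr - 1)^3 = 2.721118
cot(27.4) = 1 / tan(27.4) = 1 / 0.518351 = 1.929196
Numerator = 2456 * 9.81 * 2.83^3 = 546080.5099
Denominator = 5.9 * 2.721118 * 1.929196 = 30.972451
W = 546080.5099 / 30.972451
W = 17631.17 N

17631.17


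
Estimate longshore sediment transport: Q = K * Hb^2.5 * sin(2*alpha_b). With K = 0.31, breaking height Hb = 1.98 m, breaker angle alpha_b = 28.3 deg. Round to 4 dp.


Q = K * Hb^2.5 * sin(2 * alpha_b)
Hb^2.5 = 1.98^2.5 = 5.516492
sin(2 * 28.3) = sin(56.6) = 0.834848
Q = 0.31 * 5.516492 * 0.834848
Q = 1.4277 m^3/s

1.4277


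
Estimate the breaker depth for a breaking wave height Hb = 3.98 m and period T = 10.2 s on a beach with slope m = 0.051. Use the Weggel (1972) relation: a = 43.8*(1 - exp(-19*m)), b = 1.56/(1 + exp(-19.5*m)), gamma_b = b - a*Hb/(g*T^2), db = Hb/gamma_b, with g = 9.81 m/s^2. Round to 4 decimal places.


a = 43.8 * (1 - exp(-19 * m))
exp(-19 * 0.051) = exp(-0.9690) = 0.379462
a = 43.8 * (1 - 0.379462) = 27.179551
b = 1.56 / (1 + exp(-19.5 * m))
exp(-19.5 * 0.051) = exp(-0.9945) = 0.369908
b = 1.56 / (1 + 0.369908) = 1.138762
Hb / (g * T^2) = 3.98 / (9.81 * 10.2^2) = 3.98 / 1020.6324 = 0.00389954
gamma_b = b - a * Hb/(g*T^2) = 1.138762 - 27.179551 * 0.00389954 = 1.032774
db = Hb / gamma_b = 3.98 / 1.032774
db = 3.8537 m

3.8537


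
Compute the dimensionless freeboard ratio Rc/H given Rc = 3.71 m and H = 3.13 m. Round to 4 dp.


Relative freeboard = Rc / H
= 3.71 / 3.13
= 1.1853

1.1853


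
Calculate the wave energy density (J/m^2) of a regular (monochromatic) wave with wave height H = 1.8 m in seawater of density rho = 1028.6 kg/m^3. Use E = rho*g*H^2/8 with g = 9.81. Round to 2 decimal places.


E = (1/8) * rho * g * H^2
E = (1/8) * 1028.6 * 9.81 * 1.8^2
E = 0.125 * 1028.6 * 9.81 * 3.2400
E = 4086.68 J/m^2

4086.68


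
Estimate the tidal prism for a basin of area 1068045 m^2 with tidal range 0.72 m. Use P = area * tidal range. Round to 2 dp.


Tidal prism = Area * Tidal range
P = 1068045 * 0.72
P = 768992.40 m^3

768992.40


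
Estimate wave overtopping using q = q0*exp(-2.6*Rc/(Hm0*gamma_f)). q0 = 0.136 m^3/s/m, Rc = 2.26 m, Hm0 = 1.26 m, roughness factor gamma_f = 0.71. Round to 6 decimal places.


q = q0 * exp(-2.6 * Rc / (Hm0 * gamma_f))
Exponent = -2.6 * 2.26 / (1.26 * 0.71)
= -2.6 * 2.26 / 0.8946
= -6.568299
exp(-6.568299) = 0.001404
q = 0.136 * 0.001404
q = 0.000191 m^3/s/m

0.000191


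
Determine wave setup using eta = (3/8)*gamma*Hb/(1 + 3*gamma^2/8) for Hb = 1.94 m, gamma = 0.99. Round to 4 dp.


eta = (3/8) * gamma * Hb / (1 + 3*gamma^2/8)
Numerator = (3/8) * 0.99 * 1.94 = 0.720225
Denominator = 1 + 3*0.99^2/8 = 1 + 0.367538 = 1.367538
eta = 0.720225 / 1.367538
eta = 0.5267 m

0.5267


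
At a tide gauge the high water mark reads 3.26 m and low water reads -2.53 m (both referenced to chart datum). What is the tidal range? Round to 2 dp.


Tidal range = High water - Low water
Tidal range = 3.26 - (-2.53)
Tidal range = 5.79 m

5.79


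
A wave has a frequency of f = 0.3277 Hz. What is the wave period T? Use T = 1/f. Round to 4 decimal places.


T = 1 / f
T = 1 / 0.3277
T = 3.0516 s

3.0516


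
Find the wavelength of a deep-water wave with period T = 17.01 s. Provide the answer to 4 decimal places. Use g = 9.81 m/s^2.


L0 = g * T^2 / (2 * pi)
L0 = 9.81 * 17.01^2 / (2 * pi)
L0 = 9.81 * 289.3401 / 6.28319
L0 = 2838.4264 / 6.28319
L0 = 451.7496 m

451.7496


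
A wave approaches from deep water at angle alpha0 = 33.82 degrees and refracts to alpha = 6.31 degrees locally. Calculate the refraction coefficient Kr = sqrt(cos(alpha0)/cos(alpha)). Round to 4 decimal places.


Kr = sqrt(cos(alpha0) / cos(alpha))
cos(33.82) = 0.830790
cos(6.31) = 0.993942
Kr = sqrt(0.830790 / 0.993942)
Kr = sqrt(0.835854)
Kr = 0.9143

0.9143


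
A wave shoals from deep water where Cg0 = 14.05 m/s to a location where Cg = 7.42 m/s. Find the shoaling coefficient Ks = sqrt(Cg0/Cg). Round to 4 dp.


Ks = sqrt(Cg0 / Cg)
Ks = sqrt(14.05 / 7.42)
Ks = sqrt(1.8935)
Ks = 1.3761

1.3761


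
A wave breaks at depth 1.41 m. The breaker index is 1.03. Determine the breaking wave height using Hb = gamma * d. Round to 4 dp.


Hb = gamma * d
Hb = 1.03 * 1.41
Hb = 1.4523 m

1.4523


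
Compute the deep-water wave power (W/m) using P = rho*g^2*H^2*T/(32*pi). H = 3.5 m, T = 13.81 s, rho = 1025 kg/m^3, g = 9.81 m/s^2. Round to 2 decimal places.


P = rho * g^2 * H^2 * T / (32 * pi)
P = 1025 * 9.81^2 * 3.5^2 * 13.81 / (32 * pi)
P = 1025 * 96.2361 * 12.2500 * 13.81 / 100.53096
P = 165993.77 W/m

165993.77


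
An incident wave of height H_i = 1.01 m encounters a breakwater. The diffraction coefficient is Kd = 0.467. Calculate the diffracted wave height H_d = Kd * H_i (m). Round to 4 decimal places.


H_d = Kd * H_i
H_d = 0.467 * 1.01
H_d = 0.4717 m

0.4717


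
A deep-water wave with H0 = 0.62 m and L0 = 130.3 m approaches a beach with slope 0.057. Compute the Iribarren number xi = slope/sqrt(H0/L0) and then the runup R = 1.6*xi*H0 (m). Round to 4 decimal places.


xi = slope / sqrt(H0/L0)
H0/L0 = 0.62/130.3 = 0.004758
sqrt(0.004758) = 0.068980
xi = 0.057 / 0.068980 = 0.826326
R = 1.6 * xi * H0 = 1.6 * 0.826326 * 0.62
R = 0.8197 m

0.8197


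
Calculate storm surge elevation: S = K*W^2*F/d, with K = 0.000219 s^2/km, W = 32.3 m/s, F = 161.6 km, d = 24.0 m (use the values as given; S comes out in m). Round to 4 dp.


S = K * W^2 * F / d
W^2 = 32.3^2 = 1043.29
S = 0.000219 * 1043.29 * 161.6 / 24.0
Numerator = 0.000219 * 1043.29 * 161.6 = 36.922450
S = 36.922450 / 24.0 = 1.5384 m

1.5384


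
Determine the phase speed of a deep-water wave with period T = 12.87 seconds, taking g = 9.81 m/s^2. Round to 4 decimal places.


We use the deep-water celerity formula:
C = g * T / (2 * pi)
C = 9.81 * 12.87 / (2 * 3.14159...)
C = 126.254700 / 6.283185
C = 20.0941 m/s

20.0941


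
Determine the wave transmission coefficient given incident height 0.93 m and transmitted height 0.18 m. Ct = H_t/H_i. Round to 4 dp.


Ct = H_t / H_i
Ct = 0.18 / 0.93
Ct = 0.1935

0.1935


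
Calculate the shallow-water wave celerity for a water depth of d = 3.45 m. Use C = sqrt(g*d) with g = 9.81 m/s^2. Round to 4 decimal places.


Using the shallow-water approximation:
C = sqrt(g * d) = sqrt(9.81 * 3.45)
C = sqrt(33.8445)
C = 5.8176 m/s

5.8176


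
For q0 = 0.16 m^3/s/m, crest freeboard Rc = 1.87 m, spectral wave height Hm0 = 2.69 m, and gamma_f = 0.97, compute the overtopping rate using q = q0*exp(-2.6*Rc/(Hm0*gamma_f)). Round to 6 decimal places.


q = q0 * exp(-2.6 * Rc / (Hm0 * gamma_f))
Exponent = -2.6 * 1.87 / (2.69 * 0.97)
= -2.6 * 1.87 / 2.6093
= -1.863335
exp(-1.863335) = 0.155154
q = 0.16 * 0.155154
q = 0.024825 m^3/s/m

0.024825


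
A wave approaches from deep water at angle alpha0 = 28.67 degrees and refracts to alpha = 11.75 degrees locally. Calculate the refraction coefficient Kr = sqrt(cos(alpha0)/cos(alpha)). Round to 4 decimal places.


Kr = sqrt(cos(alpha0) / cos(alpha))
cos(28.67) = 0.877397
cos(11.75) = 0.979045
Kr = sqrt(0.877397 / 0.979045)
Kr = sqrt(0.896176)
Kr = 0.9467

0.9467


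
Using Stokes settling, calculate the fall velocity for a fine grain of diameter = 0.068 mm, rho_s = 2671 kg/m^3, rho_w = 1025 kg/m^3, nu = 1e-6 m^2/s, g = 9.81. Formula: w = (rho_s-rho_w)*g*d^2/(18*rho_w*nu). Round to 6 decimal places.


w = (rho_s - rho_w) * g * d^2 / (18 * rho_w * nu)
d = 0.068 mm = 0.000068 m
rho_s - rho_w = 2671 - 1025 = 1646
Numerator = 1646 * 9.81 * (0.000068)^2 = 0.000074664930
Denominator = 18 * 1025 * 1e-6 = 0.018450
w = 0.004047 m/s

0.004047


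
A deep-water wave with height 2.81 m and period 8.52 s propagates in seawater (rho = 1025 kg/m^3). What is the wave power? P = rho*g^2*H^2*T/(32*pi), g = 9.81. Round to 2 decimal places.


P = rho * g^2 * H^2 * T / (32 * pi)
P = 1025 * 9.81^2 * 2.81^2 * 8.52 / (32 * pi)
P = 1025 * 96.2361 * 7.8961 * 8.52 / 100.53096
P = 66010.69 W/m

66010.69


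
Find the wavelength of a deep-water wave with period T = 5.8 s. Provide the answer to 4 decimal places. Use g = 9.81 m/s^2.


L0 = g * T^2 / (2 * pi)
L0 = 9.81 * 5.8^2 / (2 * pi)
L0 = 9.81 * 33.6400 / 6.28319
L0 = 330.0084 / 6.28319
L0 = 52.5225 m

52.5225


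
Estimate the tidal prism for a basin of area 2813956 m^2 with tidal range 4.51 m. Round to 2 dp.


Tidal prism = Area * Tidal range
P = 2813956 * 4.51
P = 12690941.56 m^3

12690941.56


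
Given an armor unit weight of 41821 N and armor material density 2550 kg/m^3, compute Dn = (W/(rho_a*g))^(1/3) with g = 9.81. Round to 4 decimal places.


V = W / (rho_a * g)
V = 41821 / (2550 * 9.81)
V = 41821 / 25015.50
V = 1.671803 m^3
Dn = V^(1/3) = 1.671803^(1/3)
Dn = 1.1868 m

1.1868


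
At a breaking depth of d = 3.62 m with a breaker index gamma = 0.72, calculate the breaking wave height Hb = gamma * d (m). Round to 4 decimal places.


Hb = gamma * d
Hb = 0.72 * 3.62
Hb = 2.6064 m

2.6064


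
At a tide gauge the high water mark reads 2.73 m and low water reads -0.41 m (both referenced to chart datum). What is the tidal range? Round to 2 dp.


Tidal range = High water - Low water
Tidal range = 2.73 - (-0.41)
Tidal range = 3.14 m

3.14


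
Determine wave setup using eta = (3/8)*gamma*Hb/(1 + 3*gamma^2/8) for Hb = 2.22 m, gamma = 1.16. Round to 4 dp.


eta = (3/8) * gamma * Hb / (1 + 3*gamma^2/8)
Numerator = (3/8) * 1.16 * 2.22 = 0.965700
Denominator = 1 + 3*1.16^2/8 = 1 + 0.504600 = 1.504600
eta = 0.965700 / 1.504600
eta = 0.6418 m

0.6418


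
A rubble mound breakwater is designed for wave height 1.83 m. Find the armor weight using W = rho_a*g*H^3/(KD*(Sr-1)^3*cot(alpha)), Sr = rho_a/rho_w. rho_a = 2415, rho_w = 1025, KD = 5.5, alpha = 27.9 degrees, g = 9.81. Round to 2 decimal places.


Sr = rho_a / rho_w = 2415 / 1025 = 2.356098
(Sr - 1) = 1.356098
(Sr - 1)^3 = 2.493864
cot(27.9) = 1 / tan(27.9) = 1 / 0.529473 = 1.888671
Numerator = 2415 * 9.81 * 1.83^3 = 145190.9048
Denominator = 5.5 * 2.493864 * 1.888671 = 25.905494
W = 145190.9048 / 25.905494
W = 5604.64 N

5604.64


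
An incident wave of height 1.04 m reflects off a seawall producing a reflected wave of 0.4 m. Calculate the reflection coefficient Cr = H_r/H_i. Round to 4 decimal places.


Cr = H_r / H_i
Cr = 0.4 / 1.04
Cr = 0.3846

0.3846


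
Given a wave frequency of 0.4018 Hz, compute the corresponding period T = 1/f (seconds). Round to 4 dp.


T = 1 / f
T = 1 / 0.4018
T = 2.4888 s

2.4888


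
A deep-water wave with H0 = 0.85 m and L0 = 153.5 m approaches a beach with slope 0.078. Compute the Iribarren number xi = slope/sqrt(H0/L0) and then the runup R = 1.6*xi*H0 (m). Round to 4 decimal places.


xi = slope / sqrt(H0/L0)
H0/L0 = 0.85/153.5 = 0.005537
sqrt(0.005537) = 0.074414
xi = 0.078 / 0.074414 = 1.048188
R = 1.6 * xi * H0 = 1.6 * 1.048188 * 0.85
R = 1.4255 m

1.4255


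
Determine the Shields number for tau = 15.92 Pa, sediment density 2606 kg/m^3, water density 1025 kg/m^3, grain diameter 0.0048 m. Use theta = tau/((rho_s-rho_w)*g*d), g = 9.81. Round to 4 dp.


theta = tau / ((rho_s - rho_w) * g * d)
rho_s - rho_w = 2606 - 1025 = 1581
Denominator = 1581 * 9.81 * 0.0048 = 74.446128
theta = 15.92 / 74.446128
theta = 0.2138

0.2138


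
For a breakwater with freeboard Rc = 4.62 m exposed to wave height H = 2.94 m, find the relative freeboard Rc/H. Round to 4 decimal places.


Relative freeboard = Rc / H
= 4.62 / 2.94
= 1.5714

1.5714


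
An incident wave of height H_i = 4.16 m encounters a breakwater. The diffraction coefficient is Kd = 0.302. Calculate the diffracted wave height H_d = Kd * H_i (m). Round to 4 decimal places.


H_d = Kd * H_i
H_d = 0.302 * 4.16
H_d = 1.2563 m

1.2563


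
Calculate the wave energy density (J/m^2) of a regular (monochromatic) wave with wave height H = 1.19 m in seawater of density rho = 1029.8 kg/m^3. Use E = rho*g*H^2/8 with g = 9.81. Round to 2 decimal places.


E = (1/8) * rho * g * H^2
E = (1/8) * 1029.8 * 9.81 * 1.19^2
E = 0.125 * 1029.8 * 9.81 * 1.4161
E = 1788.24 J/m^2

1788.24


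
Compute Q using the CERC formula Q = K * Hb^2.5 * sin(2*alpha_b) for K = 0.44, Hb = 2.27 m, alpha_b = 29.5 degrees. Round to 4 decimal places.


Q = K * Hb^2.5 * sin(2 * alpha_b)
Hb^2.5 = 2.27^2.5 = 7.763627
sin(2 * 29.5) = sin(59.0) = 0.857167
Q = 0.44 * 7.763627 * 0.857167
Q = 2.9281 m^3/s

2.9281


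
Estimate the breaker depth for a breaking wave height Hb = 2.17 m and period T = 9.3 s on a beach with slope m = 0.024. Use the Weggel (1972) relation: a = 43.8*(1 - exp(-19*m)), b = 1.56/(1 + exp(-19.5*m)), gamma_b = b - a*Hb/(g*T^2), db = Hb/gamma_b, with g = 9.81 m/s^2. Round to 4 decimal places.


a = 43.8 * (1 - exp(-19 * m))
exp(-19 * 0.024) = exp(-0.4560) = 0.633814
a = 43.8 * (1 - 0.633814) = 16.038954
b = 1.56 / (1 + exp(-19.5 * m))
exp(-19.5 * 0.024) = exp(-0.4680) = 0.626254
b = 1.56 / (1 + 0.626254) = 0.959260
Hb / (g * T^2) = 2.17 / (9.81 * 9.3^2) = 2.17 / 848.4669 = 0.00255755
gamma_b = b - a * Hb/(g*T^2) = 0.959260 - 16.038954 * 0.00255755 = 0.918240
db = Hb / gamma_b = 2.17 / 0.918240
db = 2.3632 m

2.3632
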